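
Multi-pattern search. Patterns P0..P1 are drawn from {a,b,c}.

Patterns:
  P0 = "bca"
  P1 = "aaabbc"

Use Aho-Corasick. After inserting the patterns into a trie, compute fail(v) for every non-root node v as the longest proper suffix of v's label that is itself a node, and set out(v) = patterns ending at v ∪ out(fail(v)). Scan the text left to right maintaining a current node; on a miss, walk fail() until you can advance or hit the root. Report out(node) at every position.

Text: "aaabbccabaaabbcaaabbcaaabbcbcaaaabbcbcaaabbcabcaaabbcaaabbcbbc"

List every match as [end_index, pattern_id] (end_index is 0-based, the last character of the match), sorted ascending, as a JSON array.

Build automaton:
Trie nodes:
  n0 'ε': a→4 b→1
  n1 'b': c→2
  n2 'bc': a→3
  n3 'bca': ·  [P0 ends]
  n4 'a': a→5
  n5 'aa': a→6
  n6 'aaa': b→7
  n7 'aaab': b→8
  n8 'aaabb': c→9
  n9 'aaabbc': ·  [P1 ends]

BFS fail/out derivation:
  n1('b'): parent n0 fail=0; on 'b' 0 → fail=0;  out ∅∪∅=∅
  n4('a'): parent n0 fail=0; on 'a' 0 → fail=0;  out ∅∪∅=∅
  n2('bc'): parent n1 fail=0; on 'c' 0 → fail=0;  out ∅∪∅=∅
  n5('aa'): parent n4 fail=0; on 'a' 0 → fail=4;  out ∅∪∅=∅
  n3('bca'): parent n2 fail=0; on 'a' 0 → fail=4;  out {0}∪∅={0}
  n6('aaa'): parent n5 fail=4; on 'a' 4 → fail=5;  out ∅∪∅=∅
  n7('aaab'): parent n6 fail=5; on 'b' 5→4→0 → fail=1;  out ∅∪∅=∅
  n8('aaabb'): parent n7 fail=1; on 'b' 1→0 → fail=1;  out ∅∪∅=∅
  n9('aaabbc'): parent n8 fail=1; on 'c' 1 → fail=2;  out {1}∪∅={1}

Run:
[0] read 'a'  n0⇒n4
[1] read 'a'  n4⇒n5
[2] read 'a'  n5⇒n6
[3] read 'b'  n6⇒n7
[4] read 'b'  n7⇒n8
[5] read 'c'  n8⇒n9  emit P1@[0:5]
[6] read 'c'  n9⇒n0 ·f
[7] read 'a'  n0⇒n4
[8] read 'b'  n4⇒n1 ·f
[9] read 'a'  n1⇒n4 ·f
[10] read 'a'  n4⇒n5
[11] read 'a'  n5⇒n6
[12] read 'b'  n6⇒n7
[13] read 'b'  n7⇒n8
[14] read 'c'  n8⇒n9  emit P1@[9:14]
[15] read 'a'  n9⇒n3 ·f  emit P0@[13:15]
[16] read 'a'  n3⇒n5 ·f
[17] read 'a'  n5⇒n6
[18] read 'b'  n6⇒n7
[19] read 'b'  n7⇒n8
[20] read 'c'  n8⇒n9  emit P1@[15:20]
[21] read 'a'  n9⇒n3 ·f  emit P0@[19:21]
[22] read 'a'  n3⇒n5 ·f
[23] read 'a'  n5⇒n6
[24] read 'b'  n6⇒n7
[25] read 'b'  n7⇒n8
[26] read 'c'  n8⇒n9  emit P1@[21:26]
[27] read 'b'  n9⇒n1 ·f
[28] read 'c'  n1⇒n2
[29] read 'a'  n2⇒n3  emit P0@[27:29]
[30] read 'a'  n3⇒n5 ·f
[31] read 'a'  n5⇒n6
[32] read 'a'  n6⇒n6 ·f
[33] read 'b'  n6⇒n7
[34] read 'b'  n7⇒n8
[35] read 'c'  n8⇒n9  emit P1@[30:35]
[36] read 'b'  n9⇒n1 ·f
[37] read 'c'  n1⇒n2
[38] read 'a'  n2⇒n3  emit P0@[36:38]
[39] read 'a'  n3⇒n5 ·f
[40] read 'a'  n5⇒n6
[41] read 'b'  n6⇒n7
[42] read 'b'  n7⇒n8
[43] read 'c'  n8⇒n9  emit P1@[38:43]
[44] read 'a'  n9⇒n3 ·f  emit P0@[42:44]
[45] read 'b'  n3⇒n1 ·f
[46] read 'c'  n1⇒n2
[47] read 'a'  n2⇒n3  emit P0@[45:47]
[48] read 'a'  n3⇒n5 ·f
[49] read 'a'  n5⇒n6
[50] read 'b'  n6⇒n7
[51] read 'b'  n7⇒n8
[52] read 'c'  n8⇒n9  emit P1@[47:52]
[53] read 'a'  n9⇒n3 ·f  emit P0@[51:53]
[54] read 'a'  n3⇒n5 ·f
[55] read 'a'  n5⇒n6
[56] read 'b'  n6⇒n7
[57] read 'b'  n7⇒n8
[58] read 'c'  n8⇒n9  emit P1@[53:58]
[59] read 'b'  n9⇒n1 ·f
[60] read 'b'  n1⇒n1 ·f
[61] read 'c'  n1⇒n2

Result: [[5,1],[14,1],[15,0],[20,1],[21,0],[26,1],[29,0],[35,1],[38,0],[43,1],[44,0],[47,0],[52,1],[53,0],[58,1]]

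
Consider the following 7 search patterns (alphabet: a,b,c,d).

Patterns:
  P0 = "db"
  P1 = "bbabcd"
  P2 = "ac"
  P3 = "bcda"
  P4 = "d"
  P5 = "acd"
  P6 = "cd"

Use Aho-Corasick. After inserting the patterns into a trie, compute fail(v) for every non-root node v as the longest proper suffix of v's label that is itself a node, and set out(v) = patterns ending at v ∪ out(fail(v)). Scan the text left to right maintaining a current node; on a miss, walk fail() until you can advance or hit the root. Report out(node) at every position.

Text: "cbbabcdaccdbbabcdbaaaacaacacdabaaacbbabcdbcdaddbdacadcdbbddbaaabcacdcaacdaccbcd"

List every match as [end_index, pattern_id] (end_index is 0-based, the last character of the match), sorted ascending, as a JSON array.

Build:
Trie nodes:
  0='ε' goto a→9 b→3 c→15 d→1
  1='d' goto b→2  [P4 ends]
  2='db' goto ·  [P0 ends]
  3='b' goto b→4 c→11
  4='bb' goto a→5
  5='bba' goto b→6
  6='bbab' goto c→7
  7='bbabc' goto d→8
  8='bbabcd' goto ·  [P1 ends]
  9='a' goto c→10
  10='ac' goto d→14  [P2 ends]
  11='bc' goto d→12
  12='bcd' goto a→13
  13='bcda' goto ·  [P3 ends]
  14='acd' goto ·  [P5 ends]
  15='c' goto d→16
  16='cd' goto ·  [P6 ends]

BFS fail/out derivation:
  n1('d'): parent n0 fail=0; on 'd' 0 → fail=0;  out {4}∪∅={4}
  n3('b'): parent n0 fail=0; on 'b' 0 → fail=0;  out ∅∪∅=∅
  n9('a'): parent n0 fail=0; on 'a' 0 → fail=0;  out ∅∪∅=∅
  n15('c'): parent n0 fail=0; on 'c' 0 → fail=0;  out ∅∪∅=∅
  n2('db'): parent n1 fail=0; on 'b' 0 → fail=3;  out {0}∪∅={0}
  n4('bb'): parent n3 fail=0; on 'b' 0 → fail=3;  out ∅∪∅=∅
  n10('ac'): parent n9 fail=0; on 'c' 0 → fail=15;  out {2}∪∅={2}
  n11('bc'): parent n3 fail=0; on 'c' 0 → fail=15;  out ∅∪∅=∅
  n16('cd'): parent n15 fail=0; on 'd' 0 → fail=1;  out {6}∪{4}={4,6}
  n5('bba'): parent n4 fail=3; on 'a' 3→0 → fail=9;  out ∅∪∅=∅
  n12('bcd'): parent n11 fail=15; on 'd' 15 → fail=16;  out ∅∪{4,6}={4,6}
  n14('acd'): parent n10 fail=15; on 'd' 15 → fail=16;  out {5}∪{4,6}={4,5,6}
  n6('bbab'): parent n5 fail=9; on 'b' 9→0 → fail=3;  out ∅∪∅=∅
  n13('bcda'): parent n12 fail=16; on 'a' 16→1→0 → fail=9;  out {3}∪∅={3}
  n7('bbabc'): parent n6 fail=3; on 'c' 3 → fail=11;  out ∅∪∅=∅
  n8('bbabcd'): parent n7 fail=11; on 'd' 11 → fail=12;  out {1}∪{4,6}={1,4,6}

Run:
i=0 'c': node 0→15
i=1 'b': node 15→3 ·f
i=2 'b': node 3→4
i=3 'a': node 4→5
i=4 'b': node 5→6
i=5 'c': node 6→7
i=6 'd': node 7→8  emit P1@[1:6],P4@[6:6],P6@[5:6]
i=7 'a': node 8→13 ·f  emit P3@[4:7]
i=8 'c': node 13→10 ·f  emit P2@[7:8]
i=9 'c': node 10→15 ·f
i=10 'd': node 15→16  emit P4@[10:10],P6@[9:10]
i=11 'b': node 16→2 ·f  emit P0@[10:11]
i=12 'b': node 2→4 ·f
i=13 'a': node 4→5
i=14 'b': node 5→6
i=15 'c': node 6→7
i=16 'd': node 7→8  emit P1@[11:16],P4@[16:16],P6@[15:16]
i=17 'b': node 8→2 ·f  emit P0@[16:17]
i=18 'a': node 2→9 ·f
i=19 'a': node 9→9 ·f
i=20 'a': node 9→9 ·f
i=21 'a': node 9→9 ·f
i=22 'c': node 9→10  emit P2@[21:22]
i=23 'a': node 10→9 ·f
i=24 'a': node 9→9 ·f
i=25 'c': node 9→10  emit P2@[24:25]
i=26 'a': node 10→9 ·f
i=27 'c': node 9→10  emit P2@[26:27]
i=28 'd': node 10→14  emit P4@[28:28],P5@[26:28],P6@[27:28]
i=29 'a': node 14→9 ·f
i=30 'b': node 9→3 ·f
i=31 'a': node 3→9 ·f
i=32 'a': node 9→9 ·f
i=33 'a': node 9→9 ·f
i=34 'c': node 9→10  emit P2@[33:34]
i=35 'b': node 10→3 ·f
i=36 'b': node 3→4
i=37 'a': node 4→5
i=38 'b': node 5→6
i=39 'c': node 6→7
i=40 'd': node 7→8  emit P1@[35:40],P4@[40:40],P6@[39:40]
i=41 'b': node 8→2 ·f  emit P0@[40:41]
i=42 'c': node 2→11 ·f
i=43 'd': node 11→12  emit P4@[43:43],P6@[42:43]
i=44 'a': node 12→13  emit P3@[41:44]
i=45 'd': node 13→1 ·f  emit P4@[45:45]
i=46 'd': node 1→1 ·f  emit P4@[46:46]
i=47 'b': node 1→2  emit P0@[46:47]
i=48 'd': node 2→1 ·f  emit P4@[48:48]
i=49 'a': node 1→9 ·f
i=50 'c': node 9→10  emit P2@[49:50]
i=51 'a': node 10→9 ·f
i=52 'd': node 9→1 ·f  emit P4@[52:52]
i=53 'c': node 1→15 ·f
i=54 'd': node 15→16  emit P4@[54:54],P6@[53:54]
i=55 'b': node 16→2 ·f  emit P0@[54:55]
i=56 'b': node 2→4 ·f
i=57 'd': node 4→1 ·f  emit P4@[57:57]
i=58 'd': node 1→1 ·f  emit P4@[58:58]
i=59 'b': node 1→2  emit P0@[58:59]
i=60 'a': node 2→9 ·f
i=61 'a': node 9→9 ·f
i=62 'a': node 9→9 ·f
i=63 'b': node 9→3 ·f
i=64 'c': node 3→11
i=65 'a': node 11→9 ·f
i=66 'c': node 9→10  emit P2@[65:66]
i=67 'd': node 10→14  emit P4@[67:67],P5@[65:67],P6@[66:67]
i=68 'c': node 14→15 ·f
i=69 'a': node 15→9 ·f
i=70 'a': node 9→9 ·f
i=71 'c': node 9→10  emit P2@[70:71]
i=72 'd': node 10→14  emit P4@[72:72],P5@[70:72],P6@[71:72]
i=73 'a': node 14→9 ·f
i=74 'c': node 9→10  emit P2@[73:74]
i=75 'c': node 10→15 ·f
i=76 'b': node 15→3 ·f
i=77 'c': node 3→11
i=78 'd': node 11→12  emit P4@[78:78],P6@[77:78]

Matches: [[6,1],[6,4],[6,6],[7,3],[8,2],[10,4],[10,6],[11,0],[16,1],[16,4],[16,6],[17,0],[22,2],[25,2],[27,2],[28,4],[28,5],[28,6],[34,2],[40,1],[40,4],[40,6],[41,0],[43,4],[43,6],[44,3],[45,4],[46,4],[47,0],[48,4],[50,2],[52,4],[54,4],[54,6],[55,0],[57,4],[58,4],[59,0],[66,2],[67,4],[67,5],[67,6],[71,2],[72,4],[72,5],[72,6],[74,2],[78,4],[78,6]]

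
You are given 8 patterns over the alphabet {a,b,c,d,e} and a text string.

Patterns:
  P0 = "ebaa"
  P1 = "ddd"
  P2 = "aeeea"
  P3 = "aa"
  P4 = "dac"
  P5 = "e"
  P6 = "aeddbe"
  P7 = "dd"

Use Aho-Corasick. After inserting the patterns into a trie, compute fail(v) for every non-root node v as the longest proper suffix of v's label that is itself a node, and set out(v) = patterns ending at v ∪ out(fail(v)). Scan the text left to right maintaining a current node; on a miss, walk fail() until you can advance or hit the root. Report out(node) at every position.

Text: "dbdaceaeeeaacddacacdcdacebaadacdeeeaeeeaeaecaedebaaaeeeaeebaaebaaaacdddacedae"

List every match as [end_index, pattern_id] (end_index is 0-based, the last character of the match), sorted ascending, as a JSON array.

Construct AC machine:
Trie nodes:
  0='ε' goto a→8 d→5 e→1
  1='e' goto b→2  ←P5
  2='eb' goto a→3
  3='eba' goto a→4
  4='ebaa' goto ·  ←P0
  5='d' goto a→14 d→6
  6='dd' goto d→7  ←P7
  7='ddd' goto ·  ←P1
  8='a' goto a→13 e→9
  9='ae' goto d→16 e→10
  10='aee' goto e→11
  11='aeee' goto a→12
  12='aeeea' goto ·  ←P2
  13='aa' goto ·  ←P3
  14='da' goto c→15
  15='dac' goto ·  ←P4
  16='aed' goto d→17
  17='aedd' goto b→18
  18='aeddb' goto e→19
  19='aeddbe' goto ·  ←P6

Failure links (BFS by depth):
  n1('e'): parent n0 fail=0; on 'e' 0 → fail=0;  out {5}∪∅={5}
  n5('d'): parent n0 fail=0; on 'd' 0 → fail=0;  out ∅∪∅=∅
  n8('a'): parent n0 fail=0; on 'a' 0 → fail=0;  out ∅∪∅=∅
  n2('eb'): parent n1 fail=0; on 'b' 0 → fail=0;  out ∅∪∅=∅
  n6('dd'): parent n5 fail=0; on 'd' 0 → fail=5;  out {7}∪∅={7}
  n9('ae'): parent n8 fail=0; on 'e' 0 → fail=1;  out ∅∪{5}={5}
  n13('aa'): parent n8 fail=0; on 'a' 0 → fail=8;  out {3}∪∅={3}
  n14('da'): parent n5 fail=0; on 'a' 0 → fail=8;  out ∅∪∅=∅
  n3('eba'): parent n2 fail=0; on 'a' 0 → fail=8;  out ∅∪∅=∅
  n7('ddd'): parent n6 fail=5; on 'd' 5 → fail=6;  out {1}∪{7}={1,7}
  n10('aee'): parent n9 fail=1; on 'e' 1→0 → fail=1;  out ∅∪{5}={5}
  n15('dac'): parent n14 fail=8; on 'c' 8→0 → fail=0;  out {4}∪∅={4}
  n16('aed'): parent n9 fail=1; on 'd' 1→0 → fail=5;  out ∅∪∅=∅
  n4('ebaa'): parent n3 fail=8; on 'a' 8 → fail=13;  out {0}∪{3}={0,3}
  n11('aeee'): parent n10 fail=1; on 'e' 1→0 → fail=1;  out ∅∪{5}={5}
  n17('aedd'): parent n16 fail=5; on 'd' 5 → fail=6;  out ∅∪{7}={7}
  n12('aeeea'): parent n11 fail=1; on 'a' 1→0 → fail=8;  out {2}∪∅={2}
  n18('aeddb'): parent n17 fail=6; on 'b' 6→5→0 → fail=0;  out ∅∪∅=∅
  n19('aeddbe'): parent n18 fail=0; on 'e' 0 → fail=1;  out {6}∪{5}={5,6}

Scan:
pos 0 'd': at 5
pos 1 'b': at 0 ·f
pos 2 'd': at 5
pos 3 'a': at 14
pos 4 'c': at 15  ** P4@[2:4]
pos 5 'e': at 1 ·f  ** P5@[5:5]
pos 6 'a': at 8 ·f
pos 7 'e': at 9  ** P5@[7:7]
pos 8 'e': at 10  ** P5@[8:8]
pos 9 'e': at 11  ** P5@[9:9]
pos 10 'a': at 12  ** P2@[6:10]
pos 11 'a': at 13 ·f  ** P3@[10:11]
pos 12 'c': at 0 ·f
pos 13 'd': at 5
pos 14 'd': at 6  ** P7@[13:14]
pos 15 'a': at 14 ·f
pos 16 'c': at 15  ** P4@[14:16]
pos 17 'a': at 8 ·f
pos 18 'c': at 0 ·f
pos 19 'd': at 5
pos 20 'c': at 0 ·f
pos 21 'd': at 5
pos 22 'a': at 14
pos 23 'c': at 15  ** P4@[21:23]
pos 24 'e': at 1 ·f  ** P5@[24:24]
pos 25 'b': at 2
pos 26 'a': at 3
pos 27 'a': at 4  ** P0@[24:27],P3@[26:27]
pos 28 'd': at 5 ·f
pos 29 'a': at 14
pos 30 'c': at 15  ** P4@[28:30]
pos 31 'd': at 5 ·f
pos 32 'e': at 1 ·f  ** P5@[32:32]
pos 33 'e': at 1 ·f  ** P5@[33:33]
pos 34 'e': at 1 ·f  ** P5@[34:34]
pos 35 'a': at 8 ·f
pos 36 'e': at 9  ** P5@[36:36]
pos 37 'e': at 10  ** P5@[37:37]
pos 38 'e': at 11  ** P5@[38:38]
pos 39 'a': at 12  ** P2@[35:39]
pos 40 'e': at 9 ·f  ** P5@[40:40]
pos 41 'a': at 8 ·f
pos 42 'e': at 9  ** P5@[42:42]
pos 43 'c': at 0 ·f
pos 44 'a': at 8
pos 45 'e': at 9  ** P5@[45:45]
pos 46 'd': at 16
pos 47 'e': at 1 ·f  ** P5@[47:47]
pos 48 'b': at 2
pos 49 'a': at 3
pos 50 'a': at 4  ** P0@[47:50],P3@[49:50]
pos 51 'a': at 13 ·f  ** P3@[50:51]
pos 52 'e': at 9 ·f  ** P5@[52:52]
pos 53 'e': at 10  ** P5@[53:53]
pos 54 'e': at 11  ** P5@[54:54]
pos 55 'a': at 12  ** P2@[51:55]
pos 56 'e': at 9 ·f  ** P5@[56:56]
pos 57 'e': at 10  ** P5@[57:57]
pos 58 'b': at 2 ·f
pos 59 'a': at 3
pos 60 'a': at 4  ** P0@[57:60],P3@[59:60]
pos 61 'e': at 9 ·f  ** P5@[61:61]
pos 62 'b': at 2 ·f
pos 63 'a': at 3
pos 64 'a': at 4  ** P0@[61:64],P3@[63:64]
pos 65 'a': at 13 ·f  ** P3@[64:65]
pos 66 'a': at 13 ·f  ** P3@[65:66]
pos 67 'c': at 0 ·f
pos 68 'd': at 5
pos 69 'd': at 6  ** P7@[68:69]
pos 70 'd': at 7  ** P1@[68:70],P7@[69:70]
pos 71 'a': at 14 ·f
pos 72 'c': at 15  ** P4@[70:72]
pos 73 'e': at 1 ·f  ** P5@[73:73]
pos 74 'd': at 5 ·f
pos 75 'a': at 14
pos 76 'e': at 9 ·f  ** P5@[76:76]

Matches: [[4,4],[5,5],[7,5],[8,5],[9,5],[10,2],[11,3],[14,7],[16,4],[23,4],[24,5],[27,0],[27,3],[30,4],[32,5],[33,5],[34,5],[36,5],[37,5],[38,5],[39,2],[40,5],[42,5],[45,5],[47,5],[50,0],[50,3],[51,3],[52,5],[53,5],[54,5],[55,2],[56,5],[57,5],[60,0],[60,3],[61,5],[64,0],[64,3],[65,3],[66,3],[69,7],[70,1],[70,7],[72,4],[73,5],[76,5]]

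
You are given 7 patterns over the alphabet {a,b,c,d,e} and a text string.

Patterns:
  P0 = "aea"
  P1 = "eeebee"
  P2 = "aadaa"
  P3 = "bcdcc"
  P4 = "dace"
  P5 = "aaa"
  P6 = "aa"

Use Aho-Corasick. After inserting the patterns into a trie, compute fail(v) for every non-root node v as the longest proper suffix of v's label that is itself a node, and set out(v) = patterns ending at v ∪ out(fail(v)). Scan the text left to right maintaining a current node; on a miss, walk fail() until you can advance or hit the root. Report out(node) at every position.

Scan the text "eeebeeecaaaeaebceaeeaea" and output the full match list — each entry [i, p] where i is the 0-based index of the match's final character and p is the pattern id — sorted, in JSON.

Build:
Trie (insert patterns):
  0='ε' goto a→1 b→14 d→19 e→4
  1='a' goto a→10 e→2
  2='ae' goto a→3
  3='aea' goto ·  ←P0
  4='e' goto e→5
  5='ee' goto e→6
  6='eee' goto b→7
  7='eeeb' goto e→8
  8='eeebe' goto e→9
  9='eeebee' goto ·  ←P1
  10='aa' goto a→23 d→11  ←P6
  11='aad' goto a→12
  12='aada' goto a→13
  13='aadaa' goto ·  ←P2
  14='b' goto c→15
  15='bc' goto d→16
  16='bcd' goto c→17
  17='bcdc' goto c→18
  18='bcdcc' goto ·  ←P3
  19='d' goto a→20
  20='da' goto c→21
  21='dac' goto e→22
  22='dace' goto ·  ←P4
  23='aaa' goto ·  ←P5

BFS fail/out derivation:
  fail(1) 'a': from fail(0)=0 chase 'a': 0 ⇒ 0;  out=∅∪out(0)=∅
  fail(4) 'e': from fail(0)=0 chase 'e': 0 ⇒ 0;  out=∅∪out(0)=∅
  fail(14) 'b': from fail(0)=0 chase 'b': 0 ⇒ 0;  out=∅∪out(0)=∅
  fail(19) 'd': from fail(0)=0 chase 'd': 0 ⇒ 0;  out=∅∪out(0)=∅
  fail(2) 'ae': from fail(1)=0 chase 'e': 0 ⇒ 4;  out=∅∪out(4)=∅
  fail(5) 'ee': from fail(4)=0 chase 'e': 0 ⇒ 4;  out=∅∪out(4)=∅
  fail(10) 'aa': from fail(1)=0 chase 'a': 0 ⇒ 1;  out={6}∪out(1)={6}
  fail(15) 'bc': from fail(14)=0 chase 'c': 0 ⇒ 0;  out=∅∪out(0)=∅
  fail(20) 'da': from fail(19)=0 chase 'a': 0 ⇒ 1;  out=∅∪out(1)=∅
  fail(3) 'aea': from fail(2)=4 chase 'a': 4→0 ⇒ 1;  out={0}∪out(1)={0}
  fail(6) 'eee': from fail(5)=4 chase 'e': 4 ⇒ 5;  out=∅∪out(5)=∅
  fail(11) 'aad': from fail(10)=1 chase 'd': 1→0 ⇒ 19;  out=∅∪out(19)=∅
  fail(16) 'bcd': from fail(15)=0 chase 'd': 0 ⇒ 19;  out=∅∪out(19)=∅
  fail(21) 'dac': from fail(20)=1 chase 'c': 1→0 ⇒ 0;  out=∅∪out(0)=∅
  fail(23) 'aaa': from fail(10)=1 chase 'a': 1 ⇒ 10;  out={5}∪out(10)={5,6}
  fail(7) 'eeeb': from fail(6)=5 chase 'b': 5→4→0 ⇒ 14;  out=∅∪out(14)=∅
  fail(12) 'aada': from fail(11)=19 chase 'a': 19 ⇒ 20;  out=∅∪out(20)=∅
  fail(17) 'bcdc': from fail(16)=19 chase 'c': 19→0 ⇒ 0;  out=∅∪out(0)=∅
  fail(22) 'dace': from fail(21)=0 chase 'e': 0 ⇒ 4;  out={4}∪out(4)={4}
  fail(8) 'eeebe': from fail(7)=14 chase 'e': 14→0 ⇒ 4;  out=∅∪out(4)=∅
  fail(13) 'aadaa': from fail(12)=20 chase 'a': 20→1 ⇒ 10;  out={2}∪out(10)={2,6}
  fail(18) 'bcdcc': from fail(17)=0 chase 'c': 0 ⇒ 0;  out={3}∪out(0)={3}
  fail(9) 'eeebee': from fail(8)=4 chase 'e': 4 ⇒ 5;  out={1}∪out(5)={1}

Run:
pos 0 'e': at 4
pos 1 'e': at 5
pos 2 'e': at 6
pos 3 'b': at 7
pos 4 'e': at 8
pos 5 'e': at 9  emit P1@[0:5]
pos 6 'e': at 6 ·f
pos 7 'c': at 0 ·f
pos 8 'a': at 1
pos 9 'a': at 10  emit P6@[8:9]
pos 10 'a': at 23  emit P5@[8:10],P6@[9:10]
pos 11 'e': at 2 ·f
pos 12 'a': at 3  emit P0@[10:12]
pos 13 'e': at 2 ·f
pos 14 'b': at 14 ·f
pos 15 'c': at 15
pos 16 'e': at 4 ·f
pos 17 'a': at 1 ·f
pos 18 'e': at 2
pos 19 'e': at 5 ·f
pos 20 'a': at 1 ·f
pos 21 'e': at 2
pos 22 'a': at 3  emit P0@[20:22]

Matches: [[5,1],[9,6],[10,5],[10,6],[12,0],[22,0]]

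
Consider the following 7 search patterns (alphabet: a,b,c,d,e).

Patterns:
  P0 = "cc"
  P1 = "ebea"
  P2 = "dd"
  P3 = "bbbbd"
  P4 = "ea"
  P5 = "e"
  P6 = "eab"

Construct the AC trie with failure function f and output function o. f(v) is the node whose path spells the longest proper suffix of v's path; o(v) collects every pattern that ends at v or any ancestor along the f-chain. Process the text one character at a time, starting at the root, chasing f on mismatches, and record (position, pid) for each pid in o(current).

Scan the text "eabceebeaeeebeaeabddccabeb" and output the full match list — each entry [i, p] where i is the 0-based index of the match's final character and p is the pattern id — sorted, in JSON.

Build automaton:
Trie (insert patterns):
  n0 'ε': b→9 c→1 d→7 e→3
  n1 'c': c→2
  n2 'cc': ·  ←P0
  n3 'e': a→14 b→4  ←P5
  n4 'eb': e→5
  n5 'ebe': a→6
  n6 'ebea': ·  ←P1
  n7 'd': d→8
  n8 'dd': ·  ←P2
  n9 'b': b→10
  n10 'bb': b→11
  n11 'bbb': b→12
  n12 'bbbb': d→13
  n13 'bbbbd': ·  ←P3
  n14 'ea': b→15  ←P4
  n15 'eab': ·  ←P6

Failure links (BFS by depth):
  n1('c'): parent n0 fail=0; on 'c' 0 → fail=0;  out ∅∪∅=∅
  n3('e'): parent n0 fail=0; on 'e' 0 → fail=0;  out {5}∪∅={5}
  n7('d'): parent n0 fail=0; on 'd' 0 → fail=0;  out ∅∪∅=∅
  n9('b'): parent n0 fail=0; on 'b' 0 → fail=0;  out ∅∪∅=∅
  n2('cc'): parent n1 fail=0; on 'c' 0 → fail=1;  out {0}∪∅={0}
  n4('eb'): parent n3 fail=0; on 'b' 0 → fail=9;  out ∅∪∅=∅
  n8('dd'): parent n7 fail=0; on 'd' 0 → fail=7;  out {2}∪∅={2}
  n10('bb'): parent n9 fail=0; on 'b' 0 → fail=9;  out ∅∪∅=∅
  n14('ea'): parent n3 fail=0; on 'a' 0 → fail=0;  out {4}∪∅={4}
  n5('ebe'): parent n4 fail=9; on 'e' 9→0 → fail=3;  out ∅∪{5}={5}
  n11('bbb'): parent n10 fail=9; on 'b' 9 → fail=10;  out ∅∪∅=∅
  n15('eab'): parent n14 fail=0; on 'b' 0 → fail=9;  out {6}∪∅={6}
  n6('ebea'): parent n5 fail=3; on 'a' 3 → fail=14;  out {1}∪{4}={1,4}
  n12('bbbb'): parent n11 fail=10; on 'b' 10 → fail=11;  out ∅∪∅=∅
  n13('bbbbd'): parent n12 fail=11; on 'd' 11→10→9→0 → fail=7;  out {3}∪∅={3}

Text stream:
i=0 'e': node 0→3  ** P5@[0:0]
i=1 'a': node 3→14  ** P4@[0:1]
i=2 'b': node 14→15  ** P6@[0:2]
i=3 'c': node 15→1 (via fail)
i=4 'e': node 1→3 (via fail)  ** P5@[4:4]
i=5 'e': node 3→3 (via fail)  ** P5@[5:5]
i=6 'b': node 3→4
i=7 'e': node 4→5  ** P5@[7:7]
i=8 'a': node 5→6  ** P1@[5:8],P4@[7:8]
i=9 'e': node 6→3 (via fail)  ** P5@[9:9]
i=10 'e': node 3→3 (via fail)  ** P5@[10:10]
i=11 'e': node 3→3 (via fail)  ** P5@[11:11]
i=12 'b': node 3→4
i=13 'e': node 4→5  ** P5@[13:13]
i=14 'a': node 5→6  ** P1@[11:14],P4@[13:14]
i=15 'e': node 6→3 (via fail)  ** P5@[15:15]
i=16 'a': node 3→14  ** P4@[15:16]
i=17 'b': node 14→15  ** P6@[15:17]
i=18 'd': node 15→7 (via fail)
i=19 'd': node 7→8  ** P2@[18:19]
i=20 'c': node 8→1 (via fail)
i=21 'c': node 1→2  ** P0@[20:21]
i=22 'a': node 2→0 (via fail)
i=23 'b': node 0→9
i=24 'e': node 9→3 (via fail)  ** P5@[24:24]
i=25 'b': node 3→4

Matches: [[0,5],[1,4],[2,6],[4,5],[5,5],[7,5],[8,1],[8,4],[9,5],[10,5],[11,5],[13,5],[14,1],[14,4],[15,5],[16,4],[17,6],[19,2],[21,0],[24,5]]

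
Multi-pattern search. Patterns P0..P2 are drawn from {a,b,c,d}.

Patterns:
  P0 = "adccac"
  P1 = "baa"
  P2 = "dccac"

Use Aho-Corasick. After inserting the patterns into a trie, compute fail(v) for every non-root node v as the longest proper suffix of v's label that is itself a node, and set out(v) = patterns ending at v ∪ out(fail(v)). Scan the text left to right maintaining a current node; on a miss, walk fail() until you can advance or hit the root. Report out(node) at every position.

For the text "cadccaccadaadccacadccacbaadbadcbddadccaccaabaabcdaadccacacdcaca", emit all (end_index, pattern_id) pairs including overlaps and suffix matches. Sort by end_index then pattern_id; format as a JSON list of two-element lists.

Build automaton:
Trie nodes:
  n0 'ε': a→1 b→7 d→10
  n1 'a': d→2
  n2 'ad': c→3
  n3 'adc': c→4
  n4 'adcc': a→5
  n5 'adcca': c→6
  n6 'adccac': ·  ←P0
  n7 'b': a→8
  n8 'ba': a→9
  n9 'baa': ·  ←P1
  n10 'd': c→11
  n11 'dc': c→12
  n12 'dcc': a→13
  n13 'dcca': c→14
  n14 'dccac': ·  ←P2

Failure links (BFS by depth):
  fail(1) 'a': from fail(0)=0 chase 'a': 0 ⇒ 0;  out=∅∪out(0)=∅
  fail(7) 'b': from fail(0)=0 chase 'b': 0 ⇒ 0;  out=∅∪out(0)=∅
  fail(10) 'd': from fail(0)=0 chase 'd': 0 ⇒ 0;  out=∅∪out(0)=∅
  fail(2) 'ad': from fail(1)=0 chase 'd': 0 ⇒ 10;  out=∅∪out(10)=∅
  fail(8) 'ba': from fail(7)=0 chase 'a': 0 ⇒ 1;  out=∅∪out(1)=∅
  fail(11) 'dc': from fail(10)=0 chase 'c': 0 ⇒ 0;  out=∅∪out(0)=∅
  fail(3) 'adc': from fail(2)=10 chase 'c': 10 ⇒ 11;  out=∅∪out(11)=∅
  fail(9) 'baa': from fail(8)=1 chase 'a': 1→0 ⇒ 1;  out={1}∪out(1)={1}
  fail(12) 'dcc': from fail(11)=0 chase 'c': 0 ⇒ 0;  out=∅∪out(0)=∅
  fail(4) 'adcc': from fail(3)=11 chase 'c': 11 ⇒ 12;  out=∅∪out(12)=∅
  fail(13) 'dcca': from fail(12)=0 chase 'a': 0 ⇒ 1;  out=∅∪out(1)=∅
  fail(5) 'adcca': from fail(4)=12 chase 'a': 12 ⇒ 13;  out=∅∪out(13)=∅
  fail(14) 'dccac': from fail(13)=1 chase 'c': 1→0 ⇒ 0;  out={2}∪out(0)={2}
  fail(6) 'adccac': from fail(5)=13 chase 'c': 13 ⇒ 14;  out={0}∪out(14)={0,2}

Text stream:
pos 0 'c': at 0
pos 1 'a': at 1
pos 2 'd': at 2
pos 3 'c': at 3
pos 4 'c': at 4
pos 5 'a': at 5
pos 6 'c': at 6  emit P0@[1:6],P2@[2:6]
pos 7 'c': at 0 (fail-walked)
pos 8 'a': at 1
pos 9 'd': at 2
pos 10 'a': at 1 (fail-walked)
pos 11 'a': at 1 (fail-walked)
pos 12 'd': at 2
pos 13 'c': at 3
pos 14 'c': at 4
pos 15 'a': at 5
pos 16 'c': at 6  emit P0@[11:16],P2@[12:16]
pos 17 'a': at 1 (fail-walked)
pos 18 'd': at 2
pos 19 'c': at 3
pos 20 'c': at 4
pos 21 'a': at 5
pos 22 'c': at 6  emit P0@[17:22],P2@[18:22]
pos 23 'b': at 7 (fail-walked)
pos 24 'a': at 8
pos 25 'a': at 9  emit P1@[23:25]
pos 26 'd': at 2 (fail-walked)
pos 27 'b': at 7 (fail-walked)
pos 28 'a': at 8
pos 29 'd': at 2 (fail-walked)
pos 30 'c': at 3
pos 31 'b': at 7 (fail-walked)
pos 32 'd': at 10 (fail-walked)
pos 33 'd': at 10 (fail-walked)
pos 34 'a': at 1 (fail-walked)
pos 35 'd': at 2
pos 36 'c': at 3
pos 37 'c': at 4
pos 38 'a': at 5
pos 39 'c': at 6  emit P0@[34:39],P2@[35:39]
pos 40 'c': at 0 (fail-walked)
pos 41 'a': at 1
pos 42 'a': at 1 (fail-walked)
pos 43 'b': at 7 (fail-walked)
pos 44 'a': at 8
pos 45 'a': at 9  emit P1@[43:45]
pos 46 'b': at 7 (fail-walked)
pos 47 'c': at 0 (fail-walked)
pos 48 'd': at 10
pos 49 'a': at 1 (fail-walked)
pos 50 'a': at 1 (fail-walked)
pos 51 'd': at 2
pos 52 'c': at 3
pos 53 'c': at 4
pos 54 'a': at 5
pos 55 'c': at 6  emit P0@[50:55],P2@[51:55]
pos 56 'a': at 1 (fail-walked)
pos 57 'c': at 0 (fail-walked)
pos 58 'd': at 10
pos 59 'c': at 11
pos 60 'a': at 1 (fail-walked)
pos 61 'c': at 0 (fail-walked)
pos 62 'a': at 1

Result: [[6,0],[6,2],[16,0],[16,2],[22,0],[22,2],[25,1],[39,0],[39,2],[45,1],[55,0],[55,2]]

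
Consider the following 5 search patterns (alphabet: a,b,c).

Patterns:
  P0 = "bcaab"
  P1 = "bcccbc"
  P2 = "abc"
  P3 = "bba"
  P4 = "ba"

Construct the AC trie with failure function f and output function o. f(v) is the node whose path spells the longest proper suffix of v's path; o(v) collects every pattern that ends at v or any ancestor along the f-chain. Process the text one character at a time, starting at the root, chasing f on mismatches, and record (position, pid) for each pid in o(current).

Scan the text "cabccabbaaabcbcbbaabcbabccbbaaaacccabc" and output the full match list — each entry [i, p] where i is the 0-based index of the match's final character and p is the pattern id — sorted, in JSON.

Construct AC machine:
Trie nodes:
  n0 'ε': a→10 b→1
  n1 'b': a→15 b→13 c→2
  n2 'bc': a→3 c→6
  n3 'bca': a→4
  n4 'bcaa': b→5
  n5 'bcaab': ·  [P0 ends]
  n6 'bcc': c→7
  n7 'bccc': b→8
  n8 'bcccb': c→9
  n9 'bcccbc': ·  [P1 ends]
  n10 'a': b→11
  n11 'ab': c→12
  n12 'abc': ·  [P2 ends]
  n13 'bb': a→14
  n14 'bba': ·  [P3 ends]
  n15 'ba': ·  [P4 ends]

BFS fail/out derivation:
  n1('b'): parent n0 fail=0; on 'b' 0 → fail=0;  out ∅∪∅=∅
  n10('a'): parent n0 fail=0; on 'a' 0 → fail=0;  out ∅∪∅=∅
  n2('bc'): parent n1 fail=0; on 'c' 0 → fail=0;  out ∅∪∅=∅
  n11('ab'): parent n10 fail=0; on 'b' 0 → fail=1;  out ∅∪∅=∅
  n13('bb'): parent n1 fail=0; on 'b' 0 → fail=1;  out ∅∪∅=∅
  n15('ba'): parent n1 fail=0; on 'a' 0 → fail=10;  out {4}∪∅={4}
  n3('bca'): parent n2 fail=0; on 'a' 0 → fail=10;  out ∅∪∅=∅
  n6('bcc'): parent n2 fail=0; on 'c' 0 → fail=0;  out ∅∪∅=∅
  n12('abc'): parent n11 fail=1; on 'c' 1 → fail=2;  out {2}∪∅={2}
  n14('bba'): parent n13 fail=1; on 'a' 1 → fail=15;  out {3}∪{4}={3,4}
  n4('bcaa'): parent n3 fail=10; on 'a' 10→0 → fail=10;  out ∅∪∅=∅
  n7('bccc'): parent n6 fail=0; on 'c' 0 → fail=0;  out ∅∪∅=∅
  n5('bcaab'): parent n4 fail=10; on 'b' 10 → fail=11;  out {0}∪∅={0}
  n8('bcccb'): parent n7 fail=0; on 'b' 0 → fail=1;  out ∅∪∅=∅
  n9('bcccbc'): parent n8 fail=1; on 'c' 1 → fail=2;  out {1}∪∅={1}

Scan:
[0] read 'c'  n0⇒n0
[1] read 'a'  n0⇒n10
[2] read 'b'  n10⇒n11
[3] read 'c'  n11⇒n12  → match P2@[1:3]
[4] read 'c'  n12⇒n6 (via fail)
[5] read 'a'  n6⇒n10 (via fail)
[6] read 'b'  n10⇒n11
[7] read 'b'  n11⇒n13 (via fail)
[8] read 'a'  n13⇒n14  → match P3@[6:8],P4@[7:8]
[9] read 'a'  n14⇒n10 (via fail)
[10] read 'a'  n10⇒n10 (via fail)
[11] read 'b'  n10⇒n11
[12] read 'c'  n11⇒n12  → match P2@[10:12]
[13] read 'b'  n12⇒n1 (via fail)
[14] read 'c'  n1⇒n2
[15] read 'b'  n2⇒n1 (via fail)
[16] read 'b'  n1⇒n13
[17] read 'a'  n13⇒n14  → match P3@[15:17],P4@[16:17]
[18] read 'a'  n14⇒n10 (via fail)
[19] read 'b'  n10⇒n11
[20] read 'c'  n11⇒n12  → match P2@[18:20]
[21] read 'b'  n12⇒n1 (via fail)
[22] read 'a'  n1⇒n15  → match P4@[21:22]
[23] read 'b'  n15⇒n11 (via fail)
[24] read 'c'  n11⇒n12  → match P2@[22:24]
[25] read 'c'  n12⇒n6 (via fail)
[26] read 'b'  n6⇒n1 (via fail)
[27] read 'b'  n1⇒n13
[28] read 'a'  n13⇒n14  → match P3@[26:28],P4@[27:28]
[29] read 'a'  n14⇒n10 (via fail)
[30] read 'a'  n10⇒n10 (via fail)
[31] read 'a'  n10⇒n10 (via fail)
[32] read 'c'  n10⇒n0 (via fail)
[33] read 'c'  n0⇒n0
[34] read 'c'  n0⇒n0
[35] read 'a'  n0⇒n10
[36] read 'b'  n10⇒n11
[37] read 'c'  n11⇒n12  → match P2@[35:37]

All matches (sorted): [[3,2],[8,3],[8,4],[12,2],[17,3],[17,4],[20,2],[22,4],[24,2],[28,3],[28,4],[37,2]]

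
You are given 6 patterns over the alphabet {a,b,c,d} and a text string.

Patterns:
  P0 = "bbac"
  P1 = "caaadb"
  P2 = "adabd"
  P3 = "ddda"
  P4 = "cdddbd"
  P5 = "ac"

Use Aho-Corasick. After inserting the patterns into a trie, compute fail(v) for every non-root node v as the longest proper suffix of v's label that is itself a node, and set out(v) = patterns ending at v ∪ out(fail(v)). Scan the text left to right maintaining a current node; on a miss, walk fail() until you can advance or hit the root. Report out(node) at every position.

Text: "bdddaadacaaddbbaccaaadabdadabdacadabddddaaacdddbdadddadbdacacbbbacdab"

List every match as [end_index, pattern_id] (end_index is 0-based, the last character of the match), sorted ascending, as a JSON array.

Construct AC machine:
Trie (insert patterns):
  n0 'ε': a→11 b→1 c→5 d→16
  n1 'b': b→2
  n2 'bb': a→3
  n3 'bba': c→4
  n4 'bbac': ·  [P0 ends]
  n5 'c': a→6 d→20
  n6 'ca': a→7
  n7 'caa': a→8
  n8 'caaa': d→9
  n9 'caaad': b→10
  n10 'caaadb': ·  [P1 ends]
  n11 'a': c→25 d→12
  n12 'ad': a→13
  n13 'ada': b→14
  n14 'adab': d→15
  n15 'adabd': ·  [P2 ends]
  n16 'd': d→17
  n17 'dd': d→18
  n18 'ddd': a→19
  n19 'ddda': ·  [P3 ends]
  n20 'cd': d→21
  n21 'cdd': d→22
  n22 'cddd': b→23
  n23 'cdddb': d→24
  n24 'cdddbd': ·  [P4 ends]
  n25 'ac': ·  [P5 ends]

BFS fail/out derivation:
  n1('b'): parent n0 fail=0; on 'b' 0 → fail=0;  out ∅∪∅=∅
  n5('c'): parent n0 fail=0; on 'c' 0 → fail=0;  out ∅∪∅=∅
  n11('a'): parent n0 fail=0; on 'a' 0 → fail=0;  out ∅∪∅=∅
  n16('d'): parent n0 fail=0; on 'd' 0 → fail=0;  out ∅∪∅=∅
  n2('bb'): parent n1 fail=0; on 'b' 0 → fail=1;  out ∅∪∅=∅
  n6('ca'): parent n5 fail=0; on 'a' 0 → fail=11;  out ∅∪∅=∅
  n12('ad'): parent n11 fail=0; on 'd' 0 → fail=16;  out ∅∪∅=∅
  n17('dd'): parent n16 fail=0; on 'd' 0 → fail=16;  out ∅∪∅=∅
  n20('cd'): parent n5 fail=0; on 'd' 0 → fail=16;  out ∅∪∅=∅
  n25('ac'): parent n11 fail=0; on 'c' 0 → fail=5;  out {5}∪∅={5}
  n3('bba'): parent n2 fail=1; on 'a' 1→0 → fail=11;  out ∅∪∅=∅
  n7('caa'): parent n6 fail=11; on 'a' 11→0 → fail=11;  out ∅∪∅=∅
  n13('ada'): parent n12 fail=16; on 'a' 16→0 → fail=11;  out ∅∪∅=∅
  n18('ddd'): parent n17 fail=16; on 'd' 16 → fail=17;  out ∅∪∅=∅
  n21('cdd'): parent n20 fail=16; on 'd' 16 → fail=17;  out ∅∪∅=∅
  n4('bbac'): parent n3 fail=11; on 'c' 11 → fail=25;  out {0}∪{5}={0,5}
  n8('caaa'): parent n7 fail=11; on 'a' 11→0 → fail=11;  out ∅∪∅=∅
  n14('adab'): parent n13 fail=11; on 'b' 11→0 → fail=1;  out ∅∪∅=∅
  n19('ddda'): parent n18 fail=17; on 'a' 17→16→0 → fail=11;  out {3}∪∅={3}
  n22('cddd'): parent n21 fail=17; on 'd' 17 → fail=18;  out ∅∪∅=∅
  n9('caaad'): parent n8 fail=11; on 'd' 11 → fail=12;  out ∅∪∅=∅
  n15('adabd'): parent n14 fail=1; on 'd' 1→0 → fail=16;  out {2}∪∅={2}
  n23('cdddb'): parent n22 fail=18; on 'b' 18→17→16→0 → fail=1;  out ∅∪∅=∅
  n10('caaadb'): parent n9 fail=12; on 'b' 12→16→0 → fail=1;  out {1}∪∅={1}
  n24('cdddbd'): parent n23 fail=1; on 'd' 1→0 → fail=16;  out {4}∪∅={4}

Scan:
i=0 'b': node 0→1
i=1 'd': node 1→16 (fail-walked)
i=2 'd': node 16→17
i=3 'd': node 17→18
i=4 'a': node 18→19  emit P3@[1:4]
i=5 'a': node 19→11 (fail-walked)
i=6 'd': node 11→12
i=7 'a': node 12→13
i=8 'c': node 13→25 (fail-walked)  emit P5@[7:8]
i=9 'a': node 25→6 (fail-walked)
i=10 'a': node 6→7
i=11 'd': node 7→12 (fail-walked)
i=12 'd': node 12→17 (fail-walked)
i=13 'b': node 17→1 (fail-walked)
i=14 'b': node 1→2
i=15 'a': node 2→3
i=16 'c': node 3→4  emit P0@[13:16],P5@[15:16]
i=17 'c': node 4→5 (fail-walked)
i=18 'a': node 5→6
i=19 'a': node 6→7
i=20 'a': node 7→8
i=21 'd': node 8→9
i=22 'a': node 9→13 (fail-walked)
i=23 'b': node 13→14
i=24 'd': node 14→15  emit P2@[20:24]
i=25 'a': node 15→11 (fail-walked)
i=26 'd': node 11→12
i=27 'a': node 12→13
i=28 'b': node 13→14
i=29 'd': node 14→15  emit P2@[25:29]
i=30 'a': node 15→11 (fail-walked)
i=31 'c': node 11→25  emit P5@[30:31]
i=32 'a': node 25→6 (fail-walked)
i=33 'd': node 6→12 (fail-walked)
i=34 'a': node 12→13
i=35 'b': node 13→14
i=36 'd': node 14→15  emit P2@[32:36]
i=37 'd': node 15→17 (fail-walked)
i=38 'd': node 17→18
i=39 'd': node 18→18 (fail-walked)
i=40 'a': node 18→19  emit P3@[37:40]
i=41 'a': node 19→11 (fail-walked)
i=42 'a': node 11→11 (fail-walked)
i=43 'c': node 11→25  emit P5@[42:43]
i=44 'd': node 25→20 (fail-walked)
i=45 'd': node 20→21
i=46 'd': node 21→22
i=47 'b': node 22→23
i=48 'd': node 23→24  emit P4@[43:48]
i=49 'a': node 24→11 (fail-walked)
i=50 'd': node 11→12
i=51 'd': node 12→17 (fail-walked)
i=52 'd': node 17→18
i=53 'a': node 18→19  emit P3@[50:53]
i=54 'd': node 19→12 (fail-walked)
i=55 'b': node 12→1 (fail-walked)
i=56 'd': node 1→16 (fail-walked)
i=57 'a': node 16→11 (fail-walked)
i=58 'c': node 11→25  emit P5@[57:58]
i=59 'a': node 25→6 (fail-walked)
i=60 'c': node 6→25 (fail-walked)  emit P5@[59:60]
i=61 'b': node 25→1 (fail-walked)
i=62 'b': node 1→2
i=63 'b': node 2→2 (fail-walked)
i=64 'a': node 2→3
i=65 'c': node 3→4  emit P0@[62:65],P5@[64:65]
i=66 'd': node 4→20 (fail-walked)
i=67 'a': node 20→11 (fail-walked)
i=68 'b': node 11→1 (fail-walked)

Result: [[4,3],[8,5],[16,0],[16,5],[24,2],[29,2],[31,5],[36,2],[40,3],[43,5],[48,4],[53,3],[58,5],[60,5],[65,0],[65,5]]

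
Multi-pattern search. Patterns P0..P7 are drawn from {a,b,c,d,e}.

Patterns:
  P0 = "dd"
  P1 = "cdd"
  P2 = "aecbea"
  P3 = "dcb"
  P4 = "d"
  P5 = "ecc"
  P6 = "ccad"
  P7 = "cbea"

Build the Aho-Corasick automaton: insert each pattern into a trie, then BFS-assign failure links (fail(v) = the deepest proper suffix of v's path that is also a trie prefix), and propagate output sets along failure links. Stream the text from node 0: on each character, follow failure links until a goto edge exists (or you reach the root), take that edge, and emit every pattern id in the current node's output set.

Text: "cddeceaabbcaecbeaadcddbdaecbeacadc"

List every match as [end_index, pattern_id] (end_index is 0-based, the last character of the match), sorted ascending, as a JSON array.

Construct AC machine:
Trie (insert patterns):
  0='ε' goto a→6 c→3 d→1 e→14
  1='d' goto c→12 d→2  ←P4
  2='dd' goto ·  ←P0
  3='c' goto b→20 c→17 d→4
  4='cd' goto d→5
  5='cdd' goto ·  ←P1
  6='a' goto e→7
  7='ae' goto c→8
  8='aec' goto b→9
  9='aecb' goto e→10
  10='aecbe' goto a→11
  11='aecbea' goto ·  ←P2
  12='dc' goto b→13
  13='dcb' goto ·  ←P3
  14='e' goto c→15
  15='ec' goto c→16
  16='ecc' goto ·  ←P5
  17='cc' goto a→18
  18='cca' goto d→19
  19='ccad' goto ·  ←P6
  20='cb' goto e→21
  21='cbe' goto a→22
  22='cbea' goto ·  ←P7

BFS fail/out derivation:
  n1('d'): parent n0 fail=0; on 'd' 0 → fail=0;  out {4}∪∅={4}
  n3('c'): parent n0 fail=0; on 'c' 0 → fail=0;  out ∅∪∅=∅
  n6('a'): parent n0 fail=0; on 'a' 0 → fail=0;  out ∅∪∅=∅
  n14('e'): parent n0 fail=0; on 'e' 0 → fail=0;  out ∅∪∅=∅
  n2('dd'): parent n1 fail=0; on 'd' 0 → fail=1;  out {0}∪{4}={0,4}
  n4('cd'): parent n3 fail=0; on 'd' 0 → fail=1;  out ∅∪{4}={4}
  n7('ae'): parent n6 fail=0; on 'e' 0 → fail=14;  out ∅∪∅=∅
  n12('dc'): parent n1 fail=0; on 'c' 0 → fail=3;  out ∅∪∅=∅
  n15('ec'): parent n14 fail=0; on 'c' 0 → fail=3;  out ∅∪∅=∅
  n17('cc'): parent n3 fail=0; on 'c' 0 → fail=3;  out ∅∪∅=∅
  n20('cb'): parent n3 fail=0; on 'b' 0 → fail=0;  out ∅∪∅=∅
  n5('cdd'): parent n4 fail=1; on 'd' 1 → fail=2;  out {1}∪{0,4}={0,1,4}
  n8('aec'): parent n7 fail=14; on 'c' 14 → fail=15;  out ∅∪∅=∅
  n13('dcb'): parent n12 fail=3; on 'b' 3 → fail=20;  out {3}∪∅={3}
  n16('ecc'): parent n15 fail=3; on 'c' 3 → fail=17;  out {5}∪∅={5}
  n18('cca'): parent n17 fail=3; on 'a' 3→0 → fail=6;  out ∅∪∅=∅
  n21('cbe'): parent n20 fail=0; on 'e' 0 → fail=14;  out ∅∪∅=∅
  n9('aecb'): parent n8 fail=15; on 'b' 15→3 → fail=20;  out ∅∪∅=∅
  n19('ccad'): parent n18 fail=6; on 'd' 6→0 → fail=1;  out {6}∪{4}={4,6}
  n22('cbea'): parent n21 fail=14; on 'a' 14→0 → fail=6;  out {7}∪∅={7}
  n10('aecbe'): parent n9 fail=20; on 'e' 20 → fail=21;  out ∅∪∅=∅
  n11('aecbea'): parent n10 fail=21; on 'a' 21 → fail=22;  out {2}∪{7}={2,7}

Text stream:
pos 0 'c': at 3
pos 1 'd': at 4  → match P4@[1:1]
pos 2 'd': at 5  → match P0@[1:2],P1@[0:2],P4@[2:2]
pos 3 'e': at 14 ·f
pos 4 'c': at 15
pos 5 'e': at 14 ·f
pos 6 'a': at 6 ·f
pos 7 'a': at 6 ·f
pos 8 'b': at 0 ·f
pos 9 'b': at 0
pos 10 'c': at 3
pos 11 'a': at 6 ·f
pos 12 'e': at 7
pos 13 'c': at 8
pos 14 'b': at 9
pos 15 'e': at 10
pos 16 'a': at 11  → match P2@[11:16],P7@[13:16]
pos 17 'a': at 6 ·f
pos 18 'd': at 1 ·f  → match P4@[18:18]
pos 19 'c': at 12
pos 20 'd': at 4 ·f  → match P4@[20:20]
pos 21 'd': at 5  → match P0@[20:21],P1@[19:21],P4@[21:21]
pos 22 'b': at 0 ·f
pos 23 'd': at 1  → match P4@[23:23]
pos 24 'a': at 6 ·f
pos 25 'e': at 7
pos 26 'c': at 8
pos 27 'b': at 9
pos 28 'e': at 10
pos 29 'a': at 11  → match P2@[24:29],P7@[26:29]
pos 30 'c': at 3 ·f
pos 31 'a': at 6 ·f
pos 32 'd': at 1 ·f  → match P4@[32:32]
pos 33 'c': at 12

Result: [[1,4],[2,0],[2,1],[2,4],[16,2],[16,7],[18,4],[20,4],[21,0],[21,1],[21,4],[23,4],[29,2],[29,7],[32,4]]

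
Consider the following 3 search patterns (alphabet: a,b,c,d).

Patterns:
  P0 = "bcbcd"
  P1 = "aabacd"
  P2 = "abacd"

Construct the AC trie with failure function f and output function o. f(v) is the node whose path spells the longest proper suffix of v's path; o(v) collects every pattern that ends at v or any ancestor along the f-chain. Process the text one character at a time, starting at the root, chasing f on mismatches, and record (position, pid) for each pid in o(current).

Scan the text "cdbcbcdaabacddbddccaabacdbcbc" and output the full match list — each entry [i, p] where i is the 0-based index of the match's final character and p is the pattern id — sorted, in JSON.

Build automaton:
Trie (insert patterns):
  n0 'ε': a→6 b→1
  n1 'b': c→2
  n2 'bc': b→3
  n3 'bcb': c→4
  n4 'bcbc': d→5
  n5 'bcbcd': ·  [P0 ends]
  n6 'a': a→7 b→12
  n7 'aa': b→8
  n8 'aab': a→9
  n9 'aaba': c→10
  n10 'aabac': d→11
  n11 'aabacd': ·  [P1 ends]
  n12 'ab': a→13
  n13 'aba': c→14
  n14 'abac': d→15
  n15 'abacd': ·  [P2 ends]

Failure links (BFS by depth):
  fail(1) 'b': from fail(0)=0 chase 'b': 0 ⇒ 0;  out=∅∪out(0)=∅
  fail(6) 'a': from fail(0)=0 chase 'a': 0 ⇒ 0;  out=∅∪out(0)=∅
  fail(2) 'bc': from fail(1)=0 chase 'c': 0 ⇒ 0;  out=∅∪out(0)=∅
  fail(7) 'aa': from fail(6)=0 chase 'a': 0 ⇒ 6;  out=∅∪out(6)=∅
  fail(12) 'ab': from fail(6)=0 chase 'b': 0 ⇒ 1;  out=∅∪out(1)=∅
  fail(3) 'bcb': from fail(2)=0 chase 'b': 0 ⇒ 1;  out=∅∪out(1)=∅
  fail(8) 'aab': from fail(7)=6 chase 'b': 6 ⇒ 12;  out=∅∪out(12)=∅
  fail(13) 'aba': from fail(12)=1 chase 'a': 1→0 ⇒ 6;  out=∅∪out(6)=∅
  fail(4) 'bcbc': from fail(3)=1 chase 'c': 1 ⇒ 2;  out=∅∪out(2)=∅
  fail(9) 'aaba': from fail(8)=12 chase 'a': 12 ⇒ 13;  out=∅∪out(13)=∅
  fail(14) 'abac': from fail(13)=6 chase 'c': 6→0 ⇒ 0;  out=∅∪out(0)=∅
  fail(5) 'bcbcd': from fail(4)=2 chase 'd': 2→0 ⇒ 0;  out={0}∪out(0)={0}
  fail(10) 'aabac': from fail(9)=13 chase 'c': 13 ⇒ 14;  out=∅∪out(14)=∅
  fail(15) 'abacd': from fail(14)=0 chase 'd': 0 ⇒ 0;  out={2}∪out(0)={2}
  fail(11) 'aabacd': from fail(10)=14 chase 'd': 14 ⇒ 15;  out={1}∪out(15)={1,2}

Scan:
pos 0 'c': at 0
pos 1 'd': at 0
pos 2 'b': at 1
pos 3 'c': at 2
pos 4 'b': at 3
pos 5 'c': at 4
pos 6 'd': at 5  emit P0@[2:6]
pos 7 'a': at 6 (via fail)
pos 8 'a': at 7
pos 9 'b': at 8
pos 10 'a': at 9
pos 11 'c': at 10
pos 12 'd': at 11  emit P1@[7:12],P2@[8:12]
pos 13 'd': at 0 (via fail)
pos 14 'b': at 1
pos 15 'd': at 0 (via fail)
pos 16 'd': at 0
pos 17 'c': at 0
pos 18 'c': at 0
pos 19 'a': at 6
pos 20 'a': at 7
pos 21 'b': at 8
pos 22 'a': at 9
pos 23 'c': at 10
pos 24 'd': at 11  emit P1@[19:24],P2@[20:24]
pos 25 'b': at 1 (via fail)
pos 26 'c': at 2
pos 27 'b': at 3
pos 28 'c': at 4

All matches (sorted): [[6,0],[12,1],[12,2],[24,1],[24,2]]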